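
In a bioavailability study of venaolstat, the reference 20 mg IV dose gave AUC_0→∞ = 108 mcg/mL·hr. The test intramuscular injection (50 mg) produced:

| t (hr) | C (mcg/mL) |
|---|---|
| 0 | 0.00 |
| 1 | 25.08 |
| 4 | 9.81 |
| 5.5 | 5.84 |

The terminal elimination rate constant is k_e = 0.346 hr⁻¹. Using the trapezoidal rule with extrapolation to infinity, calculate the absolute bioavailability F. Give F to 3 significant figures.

Trapezoidal AUC_0→5.5 (intramuscular injection):
  [0→1]: (0.00+25.08)/2 × 1 = 12.54
  [1→4]: (25.08+9.81)/2 × 3 = 52.335
  [4→5.5]: (9.81+5.84)/2 × 1.5 = 11.7375
  Sum = 76.6125 mcg/mL·hr
Tail: C_last/k_e = 5.84/0.346 = 16.879
AUC_0→∞ (intramuscular injection) = 76.6125 + 16.879 = 93.4915 mcg/mL·hr
F = (AUC_ev/D_ev)/(AUC_iv/D_iv) = (93.4915/50)/(108/20) = 1.86983/5.4 = 0.3463

F = 0.346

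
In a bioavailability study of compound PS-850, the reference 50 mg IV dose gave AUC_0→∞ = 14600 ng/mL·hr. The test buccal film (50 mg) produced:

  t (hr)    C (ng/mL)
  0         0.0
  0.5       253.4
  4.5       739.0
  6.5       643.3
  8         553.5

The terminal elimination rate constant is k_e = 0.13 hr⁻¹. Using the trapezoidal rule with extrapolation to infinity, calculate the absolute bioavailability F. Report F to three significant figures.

F = 0.588

Trapezoidal AUC_0→8 (buccal film):
  [0→0.5]: (0.0+253.4)/2 × 0.5 = 63.35
  [0.5→4.5]: (253.4+739.0)/2 × 4 = 1984.8
  [4.5→6.5]: (739.0+643.3)/2 × 2 = 1382.3
  [6.5→8]: (643.3+553.5)/2 × 1.5 = 897.6
  Sum = 4328.05 ng/mL·hr
Tail: C_last/k_e = 553.5/0.13 = 4257.692
AUC_0→∞ (buccal film) = 4328.05 + 4257.692 = 8585.742 ng/mL·hr
F = (AUC_ev/D_ev)/(AUC_iv/D_iv) = (8585.742/50)/(14600/50) = 171.71484/292 = 0.5881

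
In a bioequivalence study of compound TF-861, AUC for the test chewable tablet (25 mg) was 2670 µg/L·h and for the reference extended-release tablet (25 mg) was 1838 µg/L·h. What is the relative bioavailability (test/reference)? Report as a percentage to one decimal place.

F_rel = (AUC_test/D_test) / (AUC_ref/D_ref)
      = (2670/25) / (1838/25)
      = 106.8 / 73.52 = 1.4527 = 145.27%

F_rel = 145.3%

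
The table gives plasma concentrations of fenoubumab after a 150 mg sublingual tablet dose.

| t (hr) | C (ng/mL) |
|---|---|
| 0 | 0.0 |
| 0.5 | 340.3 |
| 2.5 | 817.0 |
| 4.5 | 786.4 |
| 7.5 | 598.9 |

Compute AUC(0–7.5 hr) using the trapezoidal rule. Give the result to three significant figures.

AUC = 4920 ng/mL·hr

Trapezoidal AUC_0→7.5:
  [0→0.5]: (0.0+340.3)/2 × 0.5 = 85.075
  [0.5→2.5]: (340.3+817.0)/2 × 2 = 1157.3
  [2.5→4.5]: (817.0+786.4)/2 × 2 = 1603.4
  [4.5→7.5]: (786.4+598.9)/2 × 3 = 2077.95
  Sum = 4923.725 ng/mL·hr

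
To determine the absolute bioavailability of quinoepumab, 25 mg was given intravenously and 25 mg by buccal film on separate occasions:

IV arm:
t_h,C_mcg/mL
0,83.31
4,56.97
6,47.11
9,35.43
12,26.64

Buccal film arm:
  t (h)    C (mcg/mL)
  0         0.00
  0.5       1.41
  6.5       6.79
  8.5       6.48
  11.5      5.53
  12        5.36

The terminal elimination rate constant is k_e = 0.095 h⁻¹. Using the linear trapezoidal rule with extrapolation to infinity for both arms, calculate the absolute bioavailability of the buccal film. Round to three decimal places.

Trapezoidal AUC_0→12 (IV):
  [0→4]: (83.31+56.97)/2 × 4 = 280.56
  [4→6]: (56.97+47.11)/2 × 2 = 104.08
  [6→9]: (47.11+35.43)/2 × 3 = 123.81
  [9→12]: (35.43+26.64)/2 × 3 = 93.105
  Sum = 601.555 mcg/mL·h
IV tail: 26.64/0.095 = 280.421; AUC_iv,0→∞ = 601.555 + 280.421 = 881.976 mcg/mL·h
Trapezoidal AUC_0→12 (buccal film):
  [0→0.5]: (0.00+1.41)/2 × 0.5 = 0.3525
  [0.5→6.5]: (1.41+6.79)/2 × 6 = 24.6
  [6.5→8.5]: (6.79+6.48)/2 × 2 = 13.27
  [8.5→11.5]: (6.48+5.53)/2 × 3 = 18.015
  [11.5→12]: (5.53+5.36)/2 × 0.5 = 2.7225
  Sum = 58.96 mcg/mL·h
buccal film tail: 5.36/0.095 = 56.421; AUC_ev,0→∞ = 58.96 + 56.421 = 115.381 mcg/mL·h
F = (AUC_ev/D_ev)/(AUC_iv/D_iv) = (115.381/25)/(881.976/25) = 4.61524/35.27904 = 0.1308

F = 0.131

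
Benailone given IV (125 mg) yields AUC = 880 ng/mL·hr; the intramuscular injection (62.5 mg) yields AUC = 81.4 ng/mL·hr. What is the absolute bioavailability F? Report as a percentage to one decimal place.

F = 18.5%

F = (AUC_ev / D_ev) / (AUC_iv / D_iv)
  = (81.4/62.5) / (880/125)
  = 1.3024 / 7.04 = 0.1850
  = 18.50%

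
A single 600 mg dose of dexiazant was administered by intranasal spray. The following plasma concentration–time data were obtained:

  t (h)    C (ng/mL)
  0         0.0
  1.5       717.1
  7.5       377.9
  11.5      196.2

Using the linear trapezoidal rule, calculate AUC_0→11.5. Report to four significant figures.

Trapezoidal AUC_0→11.5:
  [0→1.5]: (0.0+717.1)/2 × 1.5 = 537.825
  [1.5→7.5]: (717.1+377.9)/2 × 6 = 3285.0
  [7.5→11.5]: (377.9+196.2)/2 × 4 = 1148.2
  Sum = 4971.025 ng/mL·h

AUC = 4971 ng/mL·h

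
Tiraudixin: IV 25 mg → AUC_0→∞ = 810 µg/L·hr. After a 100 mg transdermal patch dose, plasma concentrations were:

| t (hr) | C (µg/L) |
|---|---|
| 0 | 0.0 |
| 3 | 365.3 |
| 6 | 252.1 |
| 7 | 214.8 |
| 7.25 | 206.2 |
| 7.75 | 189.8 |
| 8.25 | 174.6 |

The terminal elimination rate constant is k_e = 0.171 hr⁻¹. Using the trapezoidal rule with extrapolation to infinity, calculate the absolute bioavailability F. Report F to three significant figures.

Trapezoidal AUC_0→8.25 (transdermal patch):
  [0→3]: (0.0+365.3)/2 × 3 = 547.95
  [3→6]: (365.3+252.1)/2 × 3 = 926.1
  [6→7]: (252.1+214.8)/2 × 1 = 233.45
  [7→7.25]: (214.8+206.2)/2 × 0.25 = 52.625
  [7.25→7.75]: (206.2+189.8)/2 × 0.5 = 99.0
  [7.75→8.25]: (189.8+174.6)/2 × 0.5 = 91.1
  Sum = 1950.225 µg/L·hr
Tail: C_last/k_e = 174.6/0.171 = 1021.053
AUC_0→∞ (transdermal patch) = 1950.225 + 1021.053 = 2971.278 µg/L·hr
F = (AUC_ev/D_ev)/(AUC_iv/D_iv) = (2971.278/100)/(810/25) = 29.71278/32.4 = 0.9171

F = 0.917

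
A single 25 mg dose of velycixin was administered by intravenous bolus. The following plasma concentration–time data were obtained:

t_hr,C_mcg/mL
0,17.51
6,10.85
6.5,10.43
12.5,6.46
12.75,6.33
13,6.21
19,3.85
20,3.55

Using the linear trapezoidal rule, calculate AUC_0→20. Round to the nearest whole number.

Trapezoidal AUC_0→20:
  [0→6]: (17.51+10.85)/2 × 6 = 85.08
  [6→6.5]: (10.85+10.43)/2 × 0.5 = 5.32
  [6.5→12.5]: (10.43+6.46)/2 × 6 = 50.67
  [12.5→12.75]: (6.46+6.33)/2 × 0.25 = 1.59875
  [12.75→13]: (6.33+6.21)/2 × 0.25 = 1.5675
  [13→19]: (6.21+3.85)/2 × 6 = 30.18
  [19→20]: (3.85+3.55)/2 × 1 = 3.7
  Sum = 178.11625 mcg/mL·hr

AUC = 178 mcg/mL·hr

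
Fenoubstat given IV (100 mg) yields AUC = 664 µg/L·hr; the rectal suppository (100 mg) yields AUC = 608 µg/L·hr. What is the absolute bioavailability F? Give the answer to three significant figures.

F = (AUC_ev / D_ev) / (AUC_iv / D_iv)
  = (608/100) / (664/100)
  = 6.08 / 6.64 = 0.9157

F = 0.916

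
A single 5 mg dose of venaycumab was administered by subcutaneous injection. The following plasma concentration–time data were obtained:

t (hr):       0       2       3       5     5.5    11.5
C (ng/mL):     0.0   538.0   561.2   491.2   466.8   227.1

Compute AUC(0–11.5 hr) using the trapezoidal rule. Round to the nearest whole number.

Trapezoidal AUC_0→11.5:
  [0→2]: (0.0+538.0)/2 × 2 = 538.0
  [2→3]: (538.0+561.2)/2 × 1 = 549.6
  [3→5]: (561.2+491.2)/2 × 2 = 1052.4
  [5→5.5]: (491.2+466.8)/2 × 0.5 = 239.5
  [5.5→11.5]: (466.8+227.1)/2 × 6 = 2081.7
  Sum = 4461.2 ng/mL·hr

AUC = 4461 ng/mL·hr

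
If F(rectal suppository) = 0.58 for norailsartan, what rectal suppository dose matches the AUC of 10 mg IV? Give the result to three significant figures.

For equal systemic exposure: F × D_ev = D_iv
D_ev = D_iv / F = 10 / 0.58 = 17.2414 mg

D_rectal = 17.2 mg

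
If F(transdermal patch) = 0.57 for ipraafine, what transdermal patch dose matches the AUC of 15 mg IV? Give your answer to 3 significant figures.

For equal systemic exposure: F × D_ev = D_iv
D_ev = D_iv / F = 15 / 0.57 = 26.3158 mg

D_transdermal = 26.3 mg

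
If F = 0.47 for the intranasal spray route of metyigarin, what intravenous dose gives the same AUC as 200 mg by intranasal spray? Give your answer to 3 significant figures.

Systemic exposure from an extravascular dose = F × D_ev, so the equivalent IV dose is F × D_ev.
D_iv = F × D_ev = 0.47 × 200 = 94 mg

D_iv = 94.0 mg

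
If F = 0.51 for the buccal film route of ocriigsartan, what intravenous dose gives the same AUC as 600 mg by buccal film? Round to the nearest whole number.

Systemic exposure from an extravascular dose = F × D_ev, so the equivalent IV dose is F × D_ev.
D_iv = F × D_ev = 0.51 × 600 = 306 mg

D_iv = 306 mg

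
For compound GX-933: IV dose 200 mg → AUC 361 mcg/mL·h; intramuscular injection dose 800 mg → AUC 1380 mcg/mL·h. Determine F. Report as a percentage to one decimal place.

F = 95.6%

F = (AUC_ev / D_ev) / (AUC_iv / D_iv)
  = (1380/800) / (361/200)
  = 1.725 / 1.805 = 0.9557
  = 95.57%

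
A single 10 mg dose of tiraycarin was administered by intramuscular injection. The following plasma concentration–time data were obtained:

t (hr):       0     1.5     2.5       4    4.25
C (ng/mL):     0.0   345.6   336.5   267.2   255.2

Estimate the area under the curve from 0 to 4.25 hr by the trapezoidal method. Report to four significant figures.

Trapezoidal AUC_0→4.25:
  [0→1.5]: (0.0+345.6)/2 × 1.5 = 259.2
  [1.5→2.5]: (345.6+336.5)/2 × 1 = 341.05
  [2.5→4]: (336.5+267.2)/2 × 1.5 = 452.775
  [4→4.25]: (267.2+255.2)/2 × 0.25 = 65.3
  Sum = 1118.325 ng/mL·hr

AUC = 1118 ng/mL·hr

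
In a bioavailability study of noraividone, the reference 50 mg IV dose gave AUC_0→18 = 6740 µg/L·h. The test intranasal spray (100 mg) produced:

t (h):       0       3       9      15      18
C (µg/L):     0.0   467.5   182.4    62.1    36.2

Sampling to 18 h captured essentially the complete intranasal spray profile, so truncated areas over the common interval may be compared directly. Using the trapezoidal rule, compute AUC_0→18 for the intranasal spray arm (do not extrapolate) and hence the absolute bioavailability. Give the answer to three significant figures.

F = 0.262

Trapezoidal AUC_0→18 (intranasal spray):
  [0→3]: (0.0+467.5)/2 × 3 = 701.25
  [3→9]: (467.5+182.4)/2 × 6 = 1949.7
  [9→15]: (182.4+62.1)/2 × 6 = 733.5
  [15→18]: (62.1+36.2)/2 × 3 = 147.45
  Sum = 3531.9 µg/L·h
F = (AUC_ev/D_ev)/(AUC_iv/D_iv) = (3531.9/100)/(6740/50) = 35.319/134.8 = 0.2620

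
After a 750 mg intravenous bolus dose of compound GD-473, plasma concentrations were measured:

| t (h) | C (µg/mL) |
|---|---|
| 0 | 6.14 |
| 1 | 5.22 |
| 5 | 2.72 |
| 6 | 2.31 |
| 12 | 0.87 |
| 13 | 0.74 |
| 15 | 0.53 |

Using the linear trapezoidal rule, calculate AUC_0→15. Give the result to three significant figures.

AUC = 35.7 µg/mL·h

Trapezoidal AUC_0→15:
  [0→1]: (6.14+5.22)/2 × 1 = 5.68
  [1→5]: (5.22+2.72)/2 × 4 = 15.88
  [5→6]: (2.72+2.31)/2 × 1 = 2.515
  [6→12]: (2.31+0.87)/2 × 6 = 9.54
  [12→13]: (0.87+0.74)/2 × 1 = 0.805
  [13→15]: (0.74+0.53)/2 × 2 = 1.27
  Sum = 35.69 µg/mL·h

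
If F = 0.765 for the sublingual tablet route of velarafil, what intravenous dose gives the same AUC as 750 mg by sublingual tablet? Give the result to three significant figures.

Systemic exposure from an extravascular dose = F × D_ev, so the equivalent IV dose is F × D_ev.
D_iv = F × D_ev = 0.765 × 750 = 573.75 mg

D_iv = 574 mg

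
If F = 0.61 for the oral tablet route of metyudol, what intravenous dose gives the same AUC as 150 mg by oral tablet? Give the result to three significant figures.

Systemic exposure from an extravascular dose = F × D_ev, so the equivalent IV dose is F × D_ev.
D_iv = F × D_ev = 0.61 × 150 = 91.5 mg

D_iv = 91.5 mg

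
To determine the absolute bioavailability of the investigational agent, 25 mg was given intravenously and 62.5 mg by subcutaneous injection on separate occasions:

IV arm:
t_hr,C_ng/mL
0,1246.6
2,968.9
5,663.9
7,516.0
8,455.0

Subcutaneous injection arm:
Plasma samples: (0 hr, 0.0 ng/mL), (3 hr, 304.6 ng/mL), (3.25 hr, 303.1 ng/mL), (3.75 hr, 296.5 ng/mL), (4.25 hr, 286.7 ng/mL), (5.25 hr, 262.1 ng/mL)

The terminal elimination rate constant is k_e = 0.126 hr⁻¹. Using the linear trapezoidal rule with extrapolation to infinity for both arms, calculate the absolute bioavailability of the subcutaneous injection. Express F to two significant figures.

Trapezoidal AUC_0→8 (IV):
  [0→2]: (1246.6+968.9)/2 × 2 = 2215.5
  [2→5]: (968.9+663.9)/2 × 3 = 2449.2
  [5→7]: (663.9+516.0)/2 × 2 = 1179.9
  [7→8]: (516.0+455.0)/2 × 1 = 485.5
  Sum = 6330.1 ng/mL·hr
IV tail: 455.0/0.126 = 3611.111; AUC_iv,0→∞ = 6330.1 + 3611.111 = 9941.211 ng/mL·hr
Trapezoidal AUC_0→5.25 (subcutaneous injection):
  [0→3]: (0.0+304.6)/2 × 3 = 456.9
  [3→3.25]: (304.6+303.1)/2 × 0.25 = 75.9625
  [3.25→3.75]: (303.1+296.5)/2 × 0.5 = 149.9
  [3.75→4.25]: (296.5+286.7)/2 × 0.5 = 145.8
  [4.25→5.25]: (286.7+262.1)/2 × 1 = 274.4
  Sum = 1102.9625 ng/mL·hr
subcutaneous injection tail: 262.1/0.126 = 2080.159; AUC_ev,0→∞ = 1102.9625 + 2080.159 = 3183.1215 ng/mL·hr
F = (AUC_ev/D_ev)/(AUC_iv/D_iv) = (3183.1215/62.5)/(9941.211/25) = 50.929944/397.64844 = 0.1281

F = 0.13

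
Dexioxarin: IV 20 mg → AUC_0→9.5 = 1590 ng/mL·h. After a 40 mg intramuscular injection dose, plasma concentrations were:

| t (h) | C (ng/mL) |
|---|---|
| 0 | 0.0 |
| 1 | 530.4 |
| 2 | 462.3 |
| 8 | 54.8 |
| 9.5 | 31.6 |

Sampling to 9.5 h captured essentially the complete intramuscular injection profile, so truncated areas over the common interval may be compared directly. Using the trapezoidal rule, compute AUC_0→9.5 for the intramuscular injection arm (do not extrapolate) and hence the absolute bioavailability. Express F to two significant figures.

F = 0.75

Trapezoidal AUC_0→9.5 (intramuscular injection):
  [0→1]: (0.0+530.4)/2 × 1 = 265.2
  [1→2]: (530.4+462.3)/2 × 1 = 496.35
  [2→8]: (462.3+54.8)/2 × 6 = 1551.3
  [8→9.5]: (54.8+31.6)/2 × 1.5 = 64.8
  Sum = 2377.65 ng/mL·h
F = (AUC_ev/D_ev)/(AUC_iv/D_iv) = (2377.65/40)/(1590/20) = 59.44125/79.5 = 0.7477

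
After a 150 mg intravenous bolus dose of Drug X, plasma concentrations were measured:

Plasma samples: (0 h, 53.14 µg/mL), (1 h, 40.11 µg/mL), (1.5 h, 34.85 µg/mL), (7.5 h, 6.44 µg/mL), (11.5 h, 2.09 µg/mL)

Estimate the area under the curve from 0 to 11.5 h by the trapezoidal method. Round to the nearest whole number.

Trapezoidal AUC_0→11.5:
  [0→1]: (53.14+40.11)/2 × 1 = 46.625
  [1→1.5]: (40.11+34.85)/2 × 0.5 = 18.74
  [1.5→7.5]: (34.85+6.44)/2 × 6 = 123.87
  [7.5→11.5]: (6.44+2.09)/2 × 4 = 17.06
  Sum = 206.295 µg/mL·h

AUC = 206 µg/mL·h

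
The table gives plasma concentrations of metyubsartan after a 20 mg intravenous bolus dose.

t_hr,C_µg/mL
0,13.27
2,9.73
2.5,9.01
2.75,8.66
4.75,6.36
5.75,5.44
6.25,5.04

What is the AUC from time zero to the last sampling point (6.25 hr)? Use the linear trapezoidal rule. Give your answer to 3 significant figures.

AUC = 53.4 µg/mL·hr

Trapezoidal AUC_0→6.25:
  [0→2]: (13.27+9.73)/2 × 2 = 23.0
  [2→2.5]: (9.73+9.01)/2 × 0.5 = 4.685
  [2.5→2.75]: (9.01+8.66)/2 × 0.25 = 2.20875
  [2.75→4.75]: (8.66+6.36)/2 × 2 = 15.02
  [4.75→5.75]: (6.36+5.44)/2 × 1 = 5.9
  [5.75→6.25]: (5.44+5.04)/2 × 0.5 = 2.62
  Sum = 53.43375 µg/mL·hr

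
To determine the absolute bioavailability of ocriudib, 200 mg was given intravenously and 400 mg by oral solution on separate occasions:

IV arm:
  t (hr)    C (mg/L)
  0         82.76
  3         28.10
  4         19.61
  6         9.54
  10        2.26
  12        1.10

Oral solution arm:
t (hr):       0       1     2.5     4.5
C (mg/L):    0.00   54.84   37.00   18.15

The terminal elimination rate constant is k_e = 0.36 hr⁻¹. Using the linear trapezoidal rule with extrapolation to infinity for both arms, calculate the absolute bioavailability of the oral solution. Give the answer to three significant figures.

F = 0.405

Trapezoidal AUC_0→12 (IV):
  [0→3]: (82.76+28.10)/2 × 3 = 166.29
  [3→4]: (28.10+19.61)/2 × 1 = 23.855
  [4→6]: (19.61+9.54)/2 × 2 = 29.15
  [6→10]: (9.54+2.26)/2 × 4 = 23.6
  [10→12]: (2.26+1.10)/2 × 2 = 3.36
  Sum = 246.255 mg/L·hr
IV tail: 1.10/0.36 = 3.056; AUC_iv,0→∞ = 246.255 + 3.056 = 249.311 mg/L·hr
Trapezoidal AUC_0→4.5 (oral solution):
  [0→1]: (0.00+54.84)/2 × 1 = 27.42
  [1→2.5]: (54.84+37.00)/2 × 1.5 = 68.88
  [2.5→4.5]: (37.00+18.15)/2 × 2 = 55.15
  Sum = 151.45 mg/L·hr
oral solution tail: 18.15/0.36 = 50.417; AUC_ev,0→∞ = 151.45 + 50.417 = 201.867 mg/L·hr
F = (AUC_ev/D_ev)/(AUC_iv/D_iv) = (201.867/400)/(249.311/200) = 0.5046675/1.246555 = 0.4048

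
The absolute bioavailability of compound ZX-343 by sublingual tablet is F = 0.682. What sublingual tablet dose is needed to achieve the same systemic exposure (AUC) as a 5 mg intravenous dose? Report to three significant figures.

For equal systemic exposure: F × D_ev = D_iv
D_ev = D_iv / F = 5 / 0.682 = 7.33138 mg

D_sublingual = 7.33 mg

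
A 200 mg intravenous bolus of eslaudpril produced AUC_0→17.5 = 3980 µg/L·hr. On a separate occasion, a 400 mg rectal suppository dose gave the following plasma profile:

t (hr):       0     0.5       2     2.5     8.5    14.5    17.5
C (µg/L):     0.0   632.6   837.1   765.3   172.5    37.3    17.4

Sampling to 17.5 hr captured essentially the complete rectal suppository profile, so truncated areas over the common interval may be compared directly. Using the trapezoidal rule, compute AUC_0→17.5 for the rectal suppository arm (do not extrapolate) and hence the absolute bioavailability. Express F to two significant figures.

Trapezoidal AUC_0→17.5 (rectal suppository):
  [0→0.5]: (0.0+632.6)/2 × 0.5 = 158.15
  [0.5→2]: (632.6+837.1)/2 × 1.5 = 1102.275
  [2→2.5]: (837.1+765.3)/2 × 0.5 = 400.6
  [2.5→8.5]: (765.3+172.5)/2 × 6 = 2813.4
  [8.5→14.5]: (172.5+37.3)/2 × 6 = 629.4
  [14.5→17.5]: (37.3+17.4)/2 × 3 = 82.05
  Sum = 5185.875 µg/L·hr
F = (AUC_ev/D_ev)/(AUC_iv/D_iv) = (5185.875/400)/(3980/200) = 12.9647/19.9 = 0.6515

F = 0.65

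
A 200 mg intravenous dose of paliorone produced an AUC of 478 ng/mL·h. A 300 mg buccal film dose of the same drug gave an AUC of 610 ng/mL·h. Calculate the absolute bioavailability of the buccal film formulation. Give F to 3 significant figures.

F = (AUC_ev / D_ev) / (AUC_iv / D_iv)
  = (610/300) / (478/200)
  = 2.03333 / 2.39 = 0.8508

F = 0.851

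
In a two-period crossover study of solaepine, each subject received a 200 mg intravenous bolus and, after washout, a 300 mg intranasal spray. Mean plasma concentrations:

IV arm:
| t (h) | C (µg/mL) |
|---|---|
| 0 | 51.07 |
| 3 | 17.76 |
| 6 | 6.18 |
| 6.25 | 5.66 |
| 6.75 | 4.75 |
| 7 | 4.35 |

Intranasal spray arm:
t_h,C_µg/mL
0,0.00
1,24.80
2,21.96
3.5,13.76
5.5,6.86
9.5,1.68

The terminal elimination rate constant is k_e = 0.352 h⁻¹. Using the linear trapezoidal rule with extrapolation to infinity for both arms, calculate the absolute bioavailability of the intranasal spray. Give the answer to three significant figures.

F = 0.447

Trapezoidal AUC_0→7 (IV):
  [0→3]: (51.07+17.76)/2 × 3 = 103.245
  [3→6]: (17.76+6.18)/2 × 3 = 35.91
  [6→6.25]: (6.18+5.66)/2 × 0.25 = 1.48
  [6.25→6.75]: (5.66+4.75)/2 × 0.5 = 2.6025
  [6.75→7]: (4.75+4.35)/2 × 0.25 = 1.1375
  Sum = 144.375 µg/mL·h
IV tail: 4.35/0.352 = 12.358; AUC_iv,0→∞ = 144.375 + 12.358 = 156.733 µg/mL·h
Trapezoidal AUC_0→9.5 (intranasal spray):
  [0→1]: (0.00+24.80)/2 × 1 = 12.4
  [1→2]: (24.80+21.96)/2 × 1 = 23.38
  [2→3.5]: (21.96+13.76)/2 × 1.5 = 26.79
  [3.5→5.5]: (13.76+6.86)/2 × 2 = 20.62
  [5.5→9.5]: (6.86+1.68)/2 × 4 = 17.08
  Sum = 100.27 µg/mL·h
intranasal spray tail: 1.68/0.352 = 4.773; AUC_ev,0→∞ = 100.27 + 4.773 = 105.043 µg/mL·h
F = (AUC_ev/D_ev)/(AUC_iv/D_iv) = (105.043/300)/(156.733/200) = 0.350143/0.783665 = 0.4468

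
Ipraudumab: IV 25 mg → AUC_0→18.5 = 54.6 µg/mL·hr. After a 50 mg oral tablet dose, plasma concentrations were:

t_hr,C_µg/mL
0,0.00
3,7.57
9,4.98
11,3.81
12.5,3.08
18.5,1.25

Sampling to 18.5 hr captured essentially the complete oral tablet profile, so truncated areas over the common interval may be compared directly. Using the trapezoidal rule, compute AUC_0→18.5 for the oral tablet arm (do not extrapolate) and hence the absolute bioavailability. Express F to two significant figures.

Trapezoidal AUC_0→18.5 (oral tablet):
  [0→3]: (0.00+7.57)/2 × 3 = 11.355
  [3→9]: (7.57+4.98)/2 × 6 = 37.65
  [9→11]: (4.98+3.81)/2 × 2 = 8.79
  [11→12.5]: (3.81+3.08)/2 × 1.5 = 5.1675
  [12.5→18.5]: (3.08+1.25)/2 × 6 = 12.99
  Sum = 75.9525 µg/mL·hr
F = (AUC_ev/D_ev)/(AUC_iv/D_iv) = (75.9525/50)/(54.6/25) = 1.51905/2.184 = 0.6955

F = 0.70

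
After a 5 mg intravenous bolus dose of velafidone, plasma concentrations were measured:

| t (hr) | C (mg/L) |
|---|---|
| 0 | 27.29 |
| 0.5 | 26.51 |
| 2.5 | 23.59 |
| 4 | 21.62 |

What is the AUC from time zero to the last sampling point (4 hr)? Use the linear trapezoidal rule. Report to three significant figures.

Trapezoidal AUC_0→4:
  [0→0.5]: (27.29+26.51)/2 × 0.5 = 13.45
  [0.5→2.5]: (26.51+23.59)/2 × 2 = 50.1
  [2.5→4]: (23.59+21.62)/2 × 1.5 = 33.9075
  Sum = 97.4575 mg/L·hr

AUC = 97.5 mg/L·hr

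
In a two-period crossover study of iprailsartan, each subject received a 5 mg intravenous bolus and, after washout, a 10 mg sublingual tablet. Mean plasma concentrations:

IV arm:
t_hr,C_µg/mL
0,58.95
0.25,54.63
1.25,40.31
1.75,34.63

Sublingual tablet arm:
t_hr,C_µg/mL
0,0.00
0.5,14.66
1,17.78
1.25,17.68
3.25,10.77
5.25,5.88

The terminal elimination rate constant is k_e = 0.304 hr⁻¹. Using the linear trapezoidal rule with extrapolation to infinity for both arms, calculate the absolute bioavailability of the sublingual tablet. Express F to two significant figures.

F = 0.21

Trapezoidal AUC_0→1.75 (IV):
  [0→0.25]: (58.95+54.63)/2 × 0.25 = 14.1975
  [0.25→1.25]: (54.63+40.31)/2 × 1 = 47.47
  [1.25→1.75]: (40.31+34.63)/2 × 0.5 = 18.735
  Sum = 80.4025 µg/mL·hr
IV tail: 34.63/0.304 = 113.914; AUC_iv,0→∞ = 80.4025 + 113.914 = 194.3165 µg/mL·hr
Trapezoidal AUC_0→5.25 (sublingual tablet):
  [0→0.5]: (0.00+14.66)/2 × 0.5 = 3.665
  [0.5→1]: (14.66+17.78)/2 × 0.5 = 8.11
  [1→1.25]: (17.78+17.68)/2 × 0.25 = 4.4325
  [1.25→3.25]: (17.68+10.77)/2 × 2 = 28.45
  [3.25→5.25]: (10.77+5.88)/2 × 2 = 16.65
  Sum = 61.3075 µg/mL·hr
sublingual tablet tail: 5.88/0.304 = 19.342; AUC_ev,0→∞ = 61.3075 + 19.342 = 80.6495 µg/mL·hr
F = (AUC_ev/D_ev)/(AUC_iv/D_iv) = (80.6495/10)/(194.3165/5) = 8.06495/38.8633 = 0.2075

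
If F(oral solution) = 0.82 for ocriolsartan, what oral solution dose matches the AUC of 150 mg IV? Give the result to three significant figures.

For equal systemic exposure: F × D_ev = D_iv
D_ev = D_iv / F = 150 / 0.82 = 182.927 mg

D_oral = 183 mg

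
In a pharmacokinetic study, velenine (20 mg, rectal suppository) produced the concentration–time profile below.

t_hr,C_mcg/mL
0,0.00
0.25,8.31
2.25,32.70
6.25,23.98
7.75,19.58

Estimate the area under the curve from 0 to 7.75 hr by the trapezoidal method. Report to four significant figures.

Trapezoidal AUC_0→7.75:
  [0→0.25]: (0.00+8.31)/2 × 0.25 = 1.03875
  [0.25→2.25]: (8.31+32.70)/2 × 2 = 41.01
  [2.25→6.25]: (32.70+23.98)/2 × 4 = 113.36
  [6.25→7.75]: (23.98+19.58)/2 × 1.5 = 32.67
  Sum = 188.07875 mcg/mL·hr

AUC = 188.1 mcg/mL·hr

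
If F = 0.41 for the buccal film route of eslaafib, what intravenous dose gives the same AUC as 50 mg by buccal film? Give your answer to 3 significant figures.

D_iv = 20.5 mg

Systemic exposure from an extravascular dose = F × D_ev, so the equivalent IV dose is F × D_ev.
D_iv = F × D_ev = 0.41 × 50 = 20.5 mg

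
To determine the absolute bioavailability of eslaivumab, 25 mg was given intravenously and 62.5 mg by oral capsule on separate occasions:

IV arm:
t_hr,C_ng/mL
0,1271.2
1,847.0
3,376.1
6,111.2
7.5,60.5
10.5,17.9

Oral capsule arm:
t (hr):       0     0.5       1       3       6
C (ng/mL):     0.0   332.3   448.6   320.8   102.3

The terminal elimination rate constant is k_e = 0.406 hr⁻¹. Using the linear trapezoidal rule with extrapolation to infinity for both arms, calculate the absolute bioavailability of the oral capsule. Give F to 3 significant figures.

Trapezoidal AUC_0→10.5 (IV):
  [0→1]: (1271.2+847.0)/2 × 1 = 1059.1
  [1→3]: (847.0+376.1)/2 × 2 = 1223.1
  [3→6]: (376.1+111.2)/2 × 3 = 730.95
  [6→7.5]: (111.2+60.5)/2 × 1.5 = 128.775
  [7.5→10.5]: (60.5+17.9)/2 × 3 = 117.6
  Sum = 3259.525 ng/mL·hr
IV tail: 17.9/0.406 = 44.089; AUC_iv,0→∞ = 3259.525 + 44.089 = 3303.614 ng/mL·hr
Trapezoidal AUC_0→6 (oral capsule):
  [0→0.5]: (0.0+332.3)/2 × 0.5 = 83.075
  [0.5→1]: (332.3+448.6)/2 × 0.5 = 195.225
  [1→3]: (448.6+320.8)/2 × 2 = 769.4
  [3→6]: (320.8+102.3)/2 × 3 = 634.65
  Sum = 1682.35 ng/mL·hr
oral capsule tail: 102.3/0.406 = 251.970; AUC_ev,0→∞ = 1682.35 + 251.970 = 1934.32 ng/mL·hr
F = (AUC_ev/D_ev)/(AUC_iv/D_iv) = (1934.32/62.5)/(3303.614/25) = 30.94912/132.14456 = 0.2342

F = 0.234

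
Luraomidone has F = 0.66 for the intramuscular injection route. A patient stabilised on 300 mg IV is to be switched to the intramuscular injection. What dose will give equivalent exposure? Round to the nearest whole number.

D_intramuscular = 455 mg

For equal systemic exposure: F × D_ev = D_iv
D_ev = D_iv / F = 300 / 0.66 = 454.545 mg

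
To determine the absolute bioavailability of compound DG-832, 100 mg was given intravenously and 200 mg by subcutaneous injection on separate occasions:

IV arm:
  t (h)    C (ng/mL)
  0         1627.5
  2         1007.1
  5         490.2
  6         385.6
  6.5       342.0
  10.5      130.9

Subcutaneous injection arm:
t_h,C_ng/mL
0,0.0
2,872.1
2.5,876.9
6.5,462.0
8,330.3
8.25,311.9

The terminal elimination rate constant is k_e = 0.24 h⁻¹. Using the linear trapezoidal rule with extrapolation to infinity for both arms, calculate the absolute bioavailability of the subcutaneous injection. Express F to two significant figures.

F = 0.43

Trapezoidal AUC_0→10.5 (IV):
  [0→2]: (1627.5+1007.1)/2 × 2 = 2634.6
  [2→5]: (1007.1+490.2)/2 × 3 = 2245.95
  [5→6]: (490.2+385.6)/2 × 1 = 437.9
  [6→6.5]: (385.6+342.0)/2 × 0.5 = 181.9
  [6.5→10.5]: (342.0+130.9)/2 × 4 = 945.8
  Sum = 6446.15 ng/mL·h
IV tail: 130.9/0.24 = 545.417; AUC_iv,0→∞ = 6446.15 + 545.417 = 6991.567 ng/mL·h
Trapezoidal AUC_0→8.25 (subcutaneous injection):
  [0→2]: (0.0+872.1)/2 × 2 = 872.1
  [2→2.5]: (872.1+876.9)/2 × 0.5 = 437.25
  [2.5→6.5]: (876.9+462.0)/2 × 4 = 2677.8
  [6.5→8]: (462.0+330.3)/2 × 1.5 = 594.225
  [8→8.25]: (330.3+311.9)/2 × 0.25 = 80.275
  Sum = 4661.65 ng/mL·h
subcutaneous injection tail: 311.9/0.24 = 1299.583; AUC_ev,0→∞ = 4661.65 + 1299.583 = 5961.233 ng/mL·h
F = (AUC_ev/D_ev)/(AUC_iv/D_iv) = (5961.233/200)/(6991.567/100) = 29.806165/69.91567 = 0.4263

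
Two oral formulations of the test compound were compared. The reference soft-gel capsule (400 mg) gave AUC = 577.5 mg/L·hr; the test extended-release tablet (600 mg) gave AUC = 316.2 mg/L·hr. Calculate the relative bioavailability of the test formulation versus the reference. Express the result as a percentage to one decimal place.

F_rel = (AUC_test/D_test) / (AUC_ref/D_ref)
      = (316.2/600) / (577.5/400)
      = 0.527 / 1.44375 = 0.3650 = 36.50%

F_rel = 36.5%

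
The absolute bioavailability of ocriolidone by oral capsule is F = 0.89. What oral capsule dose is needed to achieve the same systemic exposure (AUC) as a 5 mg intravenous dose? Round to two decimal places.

For equal systemic exposure: F × D_ev = D_iv
D_ev = D_iv / F = 5 / 0.89 = 5.61798 mg

D_oral = 5.62 mg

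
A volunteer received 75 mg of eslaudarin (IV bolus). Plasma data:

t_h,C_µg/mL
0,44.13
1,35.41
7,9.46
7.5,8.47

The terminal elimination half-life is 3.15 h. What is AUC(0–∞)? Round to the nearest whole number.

Trapezoidal AUC_0→7.5:
  [0→1]: (44.13+35.41)/2 × 1 = 39.77
  [1→7]: (35.41+9.46)/2 × 6 = 134.61
  [7→7.5]: (9.46+8.47)/2 × 0.5 = 4.4825
  Sum = 178.8625 µg/mL·h
k_e = ln2 / t½ = 0.693147 / 3.15 = 0.2200 h^-1
Extrapolated tail: C_last / k_e = 8.47 / 0.22 = 38.500
AUC_0→∞ = 178.8625 + 38.500 = 217.3625 µg/mL·h

AUC = 217 µg/mL·h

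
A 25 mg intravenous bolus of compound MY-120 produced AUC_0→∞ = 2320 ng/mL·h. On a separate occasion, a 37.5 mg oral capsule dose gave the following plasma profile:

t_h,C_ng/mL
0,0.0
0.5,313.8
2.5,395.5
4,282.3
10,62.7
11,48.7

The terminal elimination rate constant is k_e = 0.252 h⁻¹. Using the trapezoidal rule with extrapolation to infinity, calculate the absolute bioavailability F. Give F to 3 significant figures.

F = 0.741

Trapezoidal AUC_0→11 (oral capsule):
  [0→0.5]: (0.0+313.8)/2 × 0.5 = 78.45
  [0.5→2.5]: (313.8+395.5)/2 × 2 = 709.3
  [2.5→4]: (395.5+282.3)/2 × 1.5 = 508.35
  [4→10]: (282.3+62.7)/2 × 6 = 1035.0
  [10→11]: (62.7+48.7)/2 × 1 = 55.7
  Sum = 2386.8 ng/mL·h
Tail: C_last/k_e = 48.7/0.252 = 193.254
AUC_0→∞ (oral capsule) = 2386.8 + 193.254 = 2580.054 ng/mL·h
F = (AUC_ev/D_ev)/(AUC_iv/D_iv) = (2580.054/37.5)/(2320/25) = 68.80144/92.8 = 0.7414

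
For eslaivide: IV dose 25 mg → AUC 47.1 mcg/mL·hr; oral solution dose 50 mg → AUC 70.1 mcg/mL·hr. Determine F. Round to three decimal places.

F = 0.744

F = (AUC_ev / D_ev) / (AUC_iv / D_iv)
  = (70.1/50) / (47.1/25)
  = 1.402 / 1.884 = 0.7442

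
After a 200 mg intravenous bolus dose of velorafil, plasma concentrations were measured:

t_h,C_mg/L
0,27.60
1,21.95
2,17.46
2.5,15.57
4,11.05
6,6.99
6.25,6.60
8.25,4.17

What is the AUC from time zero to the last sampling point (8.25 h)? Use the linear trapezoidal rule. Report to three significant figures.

Trapezoidal AUC_0→8.25:
  [0→1]: (27.60+21.95)/2 × 1 = 24.775
  [1→2]: (21.95+17.46)/2 × 1 = 19.705
  [2→2.5]: (17.46+15.57)/2 × 0.5 = 8.2575
  [2.5→4]: (15.57+11.05)/2 × 1.5 = 19.965
  [4→6]: (11.05+6.99)/2 × 2 = 18.04
  [6→6.25]: (6.99+6.60)/2 × 0.25 = 1.69875
  [6.25→8.25]: (6.60+4.17)/2 × 2 = 10.77
  Sum = 103.21125 mg/L·h

AUC = 103 mg/L·h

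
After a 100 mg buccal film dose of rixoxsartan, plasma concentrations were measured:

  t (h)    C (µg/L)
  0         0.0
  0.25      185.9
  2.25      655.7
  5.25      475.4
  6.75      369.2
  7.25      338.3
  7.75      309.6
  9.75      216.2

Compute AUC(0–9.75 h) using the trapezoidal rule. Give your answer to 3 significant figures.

AUC = 4060 µg/L·h

Trapezoidal AUC_0→9.75:
  [0→0.25]: (0.0+185.9)/2 × 0.25 = 23.2375
  [0.25→2.25]: (185.9+655.7)/2 × 2 = 841.6
  [2.25→5.25]: (655.7+475.4)/2 × 3 = 1696.65
  [5.25→6.75]: (475.4+369.2)/2 × 1.5 = 633.45
  [6.75→7.25]: (369.2+338.3)/2 × 0.5 = 176.875
  [7.25→7.75]: (338.3+309.6)/2 × 0.5 = 161.975
  [7.75→9.75]: (309.6+216.2)/2 × 2 = 525.8
  Sum = 4059.5875 µg/L·h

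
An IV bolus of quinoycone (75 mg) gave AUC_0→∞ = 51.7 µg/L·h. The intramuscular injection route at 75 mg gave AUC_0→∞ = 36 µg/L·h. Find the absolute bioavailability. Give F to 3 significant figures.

F = 0.696

F = (AUC_ev / D_ev) / (AUC_iv / D_iv)
  = (36/75) / (51.7/75)
  = 0.48 / 0.689333 = 0.6963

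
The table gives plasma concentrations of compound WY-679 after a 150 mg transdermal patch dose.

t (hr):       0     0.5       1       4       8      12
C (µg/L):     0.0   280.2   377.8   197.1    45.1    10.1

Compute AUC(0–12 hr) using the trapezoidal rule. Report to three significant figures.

Trapezoidal AUC_0→12:
  [0→0.5]: (0.0+280.2)/2 × 0.5 = 70.05
  [0.5→1]: (280.2+377.8)/2 × 0.5 = 164.5
  [1→4]: (377.8+197.1)/2 × 3 = 862.35
  [4→8]: (197.1+45.1)/2 × 4 = 484.4
  [8→12]: (45.1+10.1)/2 × 4 = 110.4
  Sum = 1691.7 µg/L·hr

AUC = 1690 µg/L·hr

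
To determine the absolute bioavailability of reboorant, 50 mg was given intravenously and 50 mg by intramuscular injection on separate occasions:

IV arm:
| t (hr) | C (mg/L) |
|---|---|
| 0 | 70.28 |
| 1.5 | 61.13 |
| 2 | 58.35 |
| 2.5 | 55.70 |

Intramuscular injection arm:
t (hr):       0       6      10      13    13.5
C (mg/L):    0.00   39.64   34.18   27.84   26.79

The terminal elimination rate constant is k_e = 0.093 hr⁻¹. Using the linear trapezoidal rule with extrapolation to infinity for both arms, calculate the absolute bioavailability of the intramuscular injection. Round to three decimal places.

Trapezoidal AUC_0→2.5 (IV):
  [0→1.5]: (70.28+61.13)/2 × 1.5 = 98.5575
  [1.5→2]: (61.13+58.35)/2 × 0.5 = 29.87
  [2→2.5]: (58.35+55.70)/2 × 0.5 = 28.5125
  Sum = 156.94 mg/L·hr
IV tail: 55.70/0.093 = 598.925; AUC_iv,0→∞ = 156.94 + 598.925 = 755.865 mg/L·hr
Trapezoidal AUC_0→13.5 (intramuscular injection):
  [0→6]: (0.00+39.64)/2 × 6 = 118.92
  [6→10]: (39.64+34.18)/2 × 4 = 147.64
  [10→13]: (34.18+27.84)/2 × 3 = 93.03
  [13→13.5]: (27.84+26.79)/2 × 0.5 = 13.6575
  Sum = 373.2475 mg/L·hr
intramuscular injection tail: 26.79/0.093 = 288.065; AUC_ev,0→∞ = 373.2475 + 288.065 = 661.3125 mg/L·hr
F = (AUC_ev/D_ev)/(AUC_iv/D_iv) = (661.3125/50)/(755.865/50) = 13.22625/15.1173 = 0.8749

F = 0.875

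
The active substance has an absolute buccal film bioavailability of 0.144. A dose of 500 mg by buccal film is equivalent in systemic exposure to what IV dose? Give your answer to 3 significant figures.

D_iv = 72.0 mg

Systemic exposure from an extravascular dose = F × D_ev, so the equivalent IV dose is F × D_ev.
D_iv = F × D_ev = 0.144 × 500 = 72 mg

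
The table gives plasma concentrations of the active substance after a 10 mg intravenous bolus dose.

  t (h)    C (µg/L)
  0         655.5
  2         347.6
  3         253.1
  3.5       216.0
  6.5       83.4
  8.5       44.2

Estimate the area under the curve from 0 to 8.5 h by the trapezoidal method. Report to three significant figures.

Trapezoidal AUC_0→8.5:
  [0→2]: (655.5+347.6)/2 × 2 = 1003.1
  [2→3]: (347.6+253.1)/2 × 1 = 300.35
  [3→3.5]: (253.1+216.0)/2 × 0.5 = 117.275
  [3.5→6.5]: (216.0+83.4)/2 × 3 = 449.1
  [6.5→8.5]: (83.4+44.2)/2 × 2 = 127.6
  Sum = 1997.425 µg/L·h

AUC = 2000 µg/L·h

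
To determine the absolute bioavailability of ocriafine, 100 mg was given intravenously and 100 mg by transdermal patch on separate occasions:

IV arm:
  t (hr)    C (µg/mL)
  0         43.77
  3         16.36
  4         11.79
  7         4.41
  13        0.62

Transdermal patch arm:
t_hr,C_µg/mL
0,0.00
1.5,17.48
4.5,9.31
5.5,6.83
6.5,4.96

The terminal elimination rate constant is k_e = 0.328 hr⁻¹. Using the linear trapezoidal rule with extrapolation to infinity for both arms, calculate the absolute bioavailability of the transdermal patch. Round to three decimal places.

Trapezoidal AUC_0→13 (IV):
  [0→3]: (43.77+16.36)/2 × 3 = 90.195
  [3→4]: (16.36+11.79)/2 × 1 = 14.075
  [4→7]: (11.79+4.41)/2 × 3 = 24.3
  [7→13]: (4.41+0.62)/2 × 6 = 15.09
  Sum = 143.66 µg/mL·hr
IV tail: 0.62/0.328 = 1.890; AUC_iv,0→∞ = 143.66 + 1.890 = 145.55 µg/mL·hr
Trapezoidal AUC_0→6.5 (transdermal patch):
  [0→1.5]: (0.00+17.48)/2 × 1.5 = 13.11
  [1.5→4.5]: (17.48+9.31)/2 × 3 = 40.185
  [4.5→5.5]: (9.31+6.83)/2 × 1 = 8.07
  [5.5→6.5]: (6.83+4.96)/2 × 1 = 5.895
  Sum = 67.26 µg/mL·hr
transdermal patch tail: 4.96/0.328 = 15.122; AUC_ev,0→∞ = 67.26 + 15.122 = 82.382 µg/mL·hr
F = (AUC_ev/D_ev)/(AUC_iv/D_iv) = (82.382/100)/(145.55/100) = 0.82382/1.4555 = 0.5660

F = 0.566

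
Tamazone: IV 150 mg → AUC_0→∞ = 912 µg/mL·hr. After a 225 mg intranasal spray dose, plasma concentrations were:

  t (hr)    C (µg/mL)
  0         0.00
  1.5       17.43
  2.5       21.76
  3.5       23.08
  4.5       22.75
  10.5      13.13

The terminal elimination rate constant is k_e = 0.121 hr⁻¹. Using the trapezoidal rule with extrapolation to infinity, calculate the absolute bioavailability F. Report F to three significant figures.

F = 0.215

Trapezoidal AUC_0→10.5 (intranasal spray):
  [0→1.5]: (0.00+17.43)/2 × 1.5 = 13.0725
  [1.5→2.5]: (17.43+21.76)/2 × 1 = 19.595
  [2.5→3.5]: (21.76+23.08)/2 × 1 = 22.42
  [3.5→4.5]: (23.08+22.75)/2 × 1 = 22.915
  [4.5→10.5]: (22.75+13.13)/2 × 6 = 107.64
  Sum = 185.6425 µg/mL·hr
Tail: C_last/k_e = 13.13/0.121 = 108.512
AUC_0→∞ (intranasal spray) = 185.6425 + 108.512 = 294.1545 µg/mL·hr
F = (AUC_ev/D_ev)/(AUC_iv/D_iv) = (294.1545/225)/(912/150) = 1.30735/6.08 = 0.2150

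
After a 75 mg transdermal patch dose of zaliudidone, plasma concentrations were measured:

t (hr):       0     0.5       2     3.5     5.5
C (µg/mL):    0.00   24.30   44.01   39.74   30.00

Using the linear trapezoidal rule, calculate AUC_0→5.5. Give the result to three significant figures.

AUC = 190 µg/mL·hr

Trapezoidal AUC_0→5.5:
  [0→0.5]: (0.00+24.30)/2 × 0.5 = 6.075
  [0.5→2]: (24.30+44.01)/2 × 1.5 = 51.2325
  [2→3.5]: (44.01+39.74)/2 × 1.5 = 62.8125
  [3.5→5.5]: (39.74+30.00)/2 × 2 = 69.74
  Sum = 189.86 µg/mL·hr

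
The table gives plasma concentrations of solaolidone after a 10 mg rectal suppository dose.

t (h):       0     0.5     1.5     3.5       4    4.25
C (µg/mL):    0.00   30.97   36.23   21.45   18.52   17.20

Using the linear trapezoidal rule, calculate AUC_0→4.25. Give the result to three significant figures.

Trapezoidal AUC_0→4.25:
  [0→0.5]: (0.00+30.97)/2 × 0.5 = 7.7425
  [0.5→1.5]: (30.97+36.23)/2 × 1 = 33.6
  [1.5→3.5]: (36.23+21.45)/2 × 2 = 57.68
  [3.5→4]: (21.45+18.52)/2 × 0.5 = 9.9925
  [4→4.25]: (18.52+17.20)/2 × 0.25 = 4.465
  Sum = 113.48 µg/mL·h

AUC = 113 µg/mL·h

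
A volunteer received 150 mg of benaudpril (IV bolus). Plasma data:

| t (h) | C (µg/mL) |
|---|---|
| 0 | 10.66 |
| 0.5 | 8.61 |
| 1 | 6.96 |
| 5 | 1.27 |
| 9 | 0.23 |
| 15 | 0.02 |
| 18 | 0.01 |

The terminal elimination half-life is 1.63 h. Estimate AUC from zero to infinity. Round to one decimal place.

AUC = 29.0 µg/mL·h

Trapezoidal AUC_0→18:
  [0→0.5]: (10.66+8.61)/2 × 0.5 = 4.8175
  [0.5→1]: (8.61+6.96)/2 × 0.5 = 3.8925
  [1→5]: (6.96+1.27)/2 × 4 = 16.46
  [5→9]: (1.27+0.23)/2 × 4 = 3.0
  [9→15]: (0.23+0.02)/2 × 6 = 0.75
  [15→18]: (0.02+0.01)/2 × 3 = 0.045
  Sum = 28.965 µg/mL·h
k_e = ln2 / t½ = 0.693147 / 1.63 = 0.4252 h^-1
Extrapolated tail: C_last / k_e = 0.01 / 0.4252 = 0.024
AUC_0→∞ = 28.965 + 0.024 = 28.989 µg/mL·h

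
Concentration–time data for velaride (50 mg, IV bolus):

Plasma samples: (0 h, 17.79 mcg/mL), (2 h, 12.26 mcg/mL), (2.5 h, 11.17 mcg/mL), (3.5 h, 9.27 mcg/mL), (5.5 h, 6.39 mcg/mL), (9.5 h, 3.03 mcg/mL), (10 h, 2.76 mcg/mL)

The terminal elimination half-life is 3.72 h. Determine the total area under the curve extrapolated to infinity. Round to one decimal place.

AUC = 96.9 mcg/mL·h

Trapezoidal AUC_0→10:
  [0→2]: (17.79+12.26)/2 × 2 = 30.05
  [2→2.5]: (12.26+11.17)/2 × 0.5 = 5.8575
  [2.5→3.5]: (11.17+9.27)/2 × 1 = 10.22
  [3.5→5.5]: (9.27+6.39)/2 × 2 = 15.66
  [5.5→9.5]: (6.39+3.03)/2 × 4 = 18.84
  [9.5→10]: (3.03+2.76)/2 × 0.5 = 1.4475
  Sum = 82.075 mcg/mL·h
k_e = ln2 / t½ = 0.693147 / 3.72 = 0.1863 h^-1
Extrapolated tail: C_last / k_e = 2.76 / 0.1863 = 14.815
AUC_0→∞ = 82.075 + 14.815 = 96.89 mcg/mL·h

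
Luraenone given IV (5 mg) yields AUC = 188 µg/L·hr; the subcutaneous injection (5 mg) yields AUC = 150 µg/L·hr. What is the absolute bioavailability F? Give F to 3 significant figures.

F = (AUC_ev / D_ev) / (AUC_iv / D_iv)
  = (150/5) / (188/5)
  = 30 / 37.6 = 0.7979

F = 0.798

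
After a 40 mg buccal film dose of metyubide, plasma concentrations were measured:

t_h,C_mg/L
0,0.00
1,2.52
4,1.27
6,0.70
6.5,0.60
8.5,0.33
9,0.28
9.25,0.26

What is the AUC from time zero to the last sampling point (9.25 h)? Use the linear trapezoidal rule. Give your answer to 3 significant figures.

AUC = 10.4 mg/L·h

Trapezoidal AUC_0→9.25:
  [0→1]: (0.00+2.52)/2 × 1 = 1.26
  [1→4]: (2.52+1.27)/2 × 3 = 5.685
  [4→6]: (1.27+0.70)/2 × 2 = 1.97
  [6→6.5]: (0.70+0.60)/2 × 0.5 = 0.325
  [6.5→8.5]: (0.60+0.33)/2 × 2 = 0.93
  [8.5→9]: (0.33+0.28)/2 × 0.5 = 0.1525
  [9→9.25]: (0.28+0.26)/2 × 0.25 = 0.0675
  Sum = 10.39 mg/L·h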